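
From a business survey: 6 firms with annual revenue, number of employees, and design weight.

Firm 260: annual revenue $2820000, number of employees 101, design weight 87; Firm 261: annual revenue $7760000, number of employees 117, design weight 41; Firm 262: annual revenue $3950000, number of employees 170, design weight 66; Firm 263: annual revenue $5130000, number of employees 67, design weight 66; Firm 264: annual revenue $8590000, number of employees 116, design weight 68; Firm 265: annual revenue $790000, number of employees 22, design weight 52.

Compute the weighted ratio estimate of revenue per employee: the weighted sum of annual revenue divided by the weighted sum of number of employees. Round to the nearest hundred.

Σ wᵢ·y = 2820000×87 + 7760000×41 + 3950000×66 + 5130000×66 + 8590000×68 + 790000×52
  = 245340000 + 318160000 + 260700000 + 338580000 + 584120000 + 41080000 = 1787980000
Σ wᵢ·x = 101×87 + 117×41 + 170×66 + 67×66 + 116×68 + 22×52
  = 38258
Ratio = 1787980000 / 38258 = 46734.801

46700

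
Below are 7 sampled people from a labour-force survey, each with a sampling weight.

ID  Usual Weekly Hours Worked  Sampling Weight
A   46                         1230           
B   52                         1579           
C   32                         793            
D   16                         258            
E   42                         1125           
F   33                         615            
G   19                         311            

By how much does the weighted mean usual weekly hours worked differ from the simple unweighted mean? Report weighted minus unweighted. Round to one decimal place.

Unweighted sum = 240
Unweighted mean = 240 / 7 = 34.285714
Weighted sum = 46×1230 + 52×1579 + 32×793 + 16×258 + 42×1125 + 33×615 + 19×311
  = 241646
Sum of weights = 1230 + 1579 + 793 + 258 + 1125 + 615 + 311 = 5911
Weighted mean = 241646 / 5911 = 40.880731
Difference (weighted minus unweighted) = 6.5950166

6.6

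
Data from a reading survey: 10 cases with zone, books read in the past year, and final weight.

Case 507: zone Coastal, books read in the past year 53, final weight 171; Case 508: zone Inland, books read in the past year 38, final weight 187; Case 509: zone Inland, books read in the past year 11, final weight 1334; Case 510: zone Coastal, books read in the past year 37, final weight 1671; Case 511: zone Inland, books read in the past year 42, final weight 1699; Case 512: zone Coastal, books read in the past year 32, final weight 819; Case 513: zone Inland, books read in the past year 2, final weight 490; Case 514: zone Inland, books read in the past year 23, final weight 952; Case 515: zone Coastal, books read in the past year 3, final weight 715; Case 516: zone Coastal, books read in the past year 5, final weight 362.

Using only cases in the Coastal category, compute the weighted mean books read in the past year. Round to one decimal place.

27.0

Coastal rows: 507, 510, 512, 515, 516
Weighted sum = 101053
Sum of weights = 3738
Weighted mean = 101053 / 3738 = 27.033975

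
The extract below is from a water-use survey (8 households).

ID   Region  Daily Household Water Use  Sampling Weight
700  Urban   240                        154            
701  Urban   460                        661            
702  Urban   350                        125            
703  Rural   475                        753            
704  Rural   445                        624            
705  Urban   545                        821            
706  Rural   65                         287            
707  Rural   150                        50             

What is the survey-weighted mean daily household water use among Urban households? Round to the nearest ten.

470

Urban rows: 700, 701, 702, 705
Weighted sum = 240×154 + 460×661 + 350×125 + 545×821
  = 36960 + 304060 + 43750 + 447445 = 832215
Sum of weights = 154 + 661 + 125 + 821 = 1761
Weighted mean = 832215 / 1761 = 472.58092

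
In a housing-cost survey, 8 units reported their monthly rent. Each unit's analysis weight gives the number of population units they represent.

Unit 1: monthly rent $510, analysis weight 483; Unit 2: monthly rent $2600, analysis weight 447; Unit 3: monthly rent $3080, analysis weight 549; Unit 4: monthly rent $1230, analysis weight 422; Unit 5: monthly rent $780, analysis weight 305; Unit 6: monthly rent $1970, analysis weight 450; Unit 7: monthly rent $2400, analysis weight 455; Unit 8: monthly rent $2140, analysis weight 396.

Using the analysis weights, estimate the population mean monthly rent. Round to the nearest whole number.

Weighted sum = 6682350
Sum of weights = 483 + 447 + 549 + 422 + 305 + 450 + 455 + 396 = 3507
Weighted mean = 6682350 / 3507 = 1905.432

1905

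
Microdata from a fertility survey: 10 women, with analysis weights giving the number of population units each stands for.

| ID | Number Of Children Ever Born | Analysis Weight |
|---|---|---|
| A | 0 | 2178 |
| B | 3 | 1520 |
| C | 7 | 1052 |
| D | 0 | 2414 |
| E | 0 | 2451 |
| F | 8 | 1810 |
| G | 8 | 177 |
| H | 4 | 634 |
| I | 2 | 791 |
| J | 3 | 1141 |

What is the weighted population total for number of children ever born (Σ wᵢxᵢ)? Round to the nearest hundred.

35400

Weighted total = 0×2178 + 3×1520 + 7×1052 + 0×2414 + 0×2451 + 8×1810 + 8×177 + 4×634 + 2×791 + 3×1141
  = 0 + 4560 + 7364 + 0 + 0 + 14480 + 1416 + 2536 + 1582 + 3423 = 35361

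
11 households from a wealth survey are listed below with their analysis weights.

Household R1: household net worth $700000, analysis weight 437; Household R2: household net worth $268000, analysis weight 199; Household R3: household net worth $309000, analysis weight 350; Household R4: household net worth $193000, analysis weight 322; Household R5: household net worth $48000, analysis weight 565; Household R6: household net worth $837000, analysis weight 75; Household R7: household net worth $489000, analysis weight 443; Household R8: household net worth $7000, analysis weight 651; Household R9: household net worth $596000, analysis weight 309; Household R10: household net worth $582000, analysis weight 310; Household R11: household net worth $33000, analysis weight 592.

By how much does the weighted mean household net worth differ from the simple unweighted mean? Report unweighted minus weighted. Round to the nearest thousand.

Unweighted sum = 4062000
Unweighted mean = 4062000 / 11 = 369272.73
Weighted sum = 700000×437 + 268000×199 + 309000×350 + 193000×322 + 48000×565 + 837000×75 + 489000×443 + 7000×651 + 596000×309 + 582000×310 + 33000×592
  = 305900000 + 53332000 + 108150000 + 62146000 + 27120000 + 62775000 + 216627000 + 4557000 + 184164000 + 180420000 + 19536000 = 1224727000
Sum of weights = 4253
Weighted mean = 1224727000 / 4253 = 287967.79
Difference (unweighted minus weighted) = 81304.94

81000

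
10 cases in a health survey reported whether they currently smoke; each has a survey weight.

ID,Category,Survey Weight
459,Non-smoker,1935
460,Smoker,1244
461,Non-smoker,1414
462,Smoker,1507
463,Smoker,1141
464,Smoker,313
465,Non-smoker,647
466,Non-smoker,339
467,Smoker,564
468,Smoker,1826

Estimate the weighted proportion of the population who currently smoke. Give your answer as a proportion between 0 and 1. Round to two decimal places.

0.60

Sum of weights for 'Smoker' = 1244 + 1507 + 1141 + 313 + 564 + 1826 = 6595
Total weight = 1935 + 1244 + 1414 + 1507 + 1141 + 313 + 647 + 339 + 564 + 1826 = 10930
Weighted proportion = 6595 / 10930 = 0.60338518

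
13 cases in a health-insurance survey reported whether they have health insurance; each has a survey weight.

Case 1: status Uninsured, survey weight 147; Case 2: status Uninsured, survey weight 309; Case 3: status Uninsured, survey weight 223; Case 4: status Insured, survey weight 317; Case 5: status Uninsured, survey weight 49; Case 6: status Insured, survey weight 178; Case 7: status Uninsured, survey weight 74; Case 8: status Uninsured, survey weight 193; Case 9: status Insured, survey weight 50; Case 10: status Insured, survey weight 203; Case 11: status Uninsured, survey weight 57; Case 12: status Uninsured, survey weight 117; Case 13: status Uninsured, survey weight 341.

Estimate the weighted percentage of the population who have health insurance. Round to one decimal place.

Sum of weights for 'Insured' = 317 + 178 + 50 + 203 = 748
Total weight = 2258
Weighted proportion = 748 / 2258 = 0.33126661 → 33.126661%

33.1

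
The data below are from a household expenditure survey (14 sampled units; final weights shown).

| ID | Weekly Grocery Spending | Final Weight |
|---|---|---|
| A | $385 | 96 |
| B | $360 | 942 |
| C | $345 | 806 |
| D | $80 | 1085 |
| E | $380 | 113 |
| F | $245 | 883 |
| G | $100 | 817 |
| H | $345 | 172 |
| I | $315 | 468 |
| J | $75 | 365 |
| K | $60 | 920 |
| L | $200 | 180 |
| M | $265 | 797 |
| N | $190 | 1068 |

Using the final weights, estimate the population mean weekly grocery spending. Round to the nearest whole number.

209

Weighted sum = 1821385
Sum of weights = 8712
Weighted mean = 1821385 / 8712 = 209.06623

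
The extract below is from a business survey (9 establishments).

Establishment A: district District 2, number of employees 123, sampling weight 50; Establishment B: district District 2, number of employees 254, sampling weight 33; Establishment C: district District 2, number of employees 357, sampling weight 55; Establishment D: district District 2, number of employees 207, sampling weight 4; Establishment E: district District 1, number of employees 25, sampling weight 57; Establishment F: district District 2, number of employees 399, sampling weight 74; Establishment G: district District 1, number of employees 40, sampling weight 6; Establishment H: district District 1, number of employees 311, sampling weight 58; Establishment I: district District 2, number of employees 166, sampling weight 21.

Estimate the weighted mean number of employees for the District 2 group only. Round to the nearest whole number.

District 2 rows: A, B, C, D, F, I
Weighted sum = 68007
Sum of weights = 50 + 33 + 55 + 4 + 74 + 21 = 237
Weighted mean = 68007 / 237 = 286.94937

287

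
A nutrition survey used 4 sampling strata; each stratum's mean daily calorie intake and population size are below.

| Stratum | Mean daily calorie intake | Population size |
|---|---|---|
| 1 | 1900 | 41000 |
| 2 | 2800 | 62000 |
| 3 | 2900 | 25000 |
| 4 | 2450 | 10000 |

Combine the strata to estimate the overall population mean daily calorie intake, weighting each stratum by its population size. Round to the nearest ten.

Σ Nₕ·x̄ₕ = 1900×41000 + 2800×62000 + 2900×25000 + 2450×10000
  = 348500000
Σ Nₕ = 41000 + 62000 + 25000 + 10000 = 138000
Overall mean = 348500000 / 138000 = 2525.3623

2530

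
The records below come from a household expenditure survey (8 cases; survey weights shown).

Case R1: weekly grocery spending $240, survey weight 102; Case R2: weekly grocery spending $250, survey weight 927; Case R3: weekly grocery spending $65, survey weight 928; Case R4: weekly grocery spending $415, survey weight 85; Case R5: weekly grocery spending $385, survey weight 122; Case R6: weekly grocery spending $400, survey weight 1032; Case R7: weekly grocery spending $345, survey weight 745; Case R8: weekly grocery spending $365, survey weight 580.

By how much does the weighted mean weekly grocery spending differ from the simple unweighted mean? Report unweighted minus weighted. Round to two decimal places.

Unweighted sum = 240 + 250 + 65 + 415 + 385 + 400 + 345 + 365 = 2465
Unweighted mean = 2465 / 8 = 308.125
Weighted sum = 1280320
Sum of weights = 102 + 927 + 928 + 85 + 122 + 1032 + 745 + 580 = 4521
Weighted mean = 1280320 / 4521 = 283.19398
Difference (unweighted minus weighted) = 24.931016

24.93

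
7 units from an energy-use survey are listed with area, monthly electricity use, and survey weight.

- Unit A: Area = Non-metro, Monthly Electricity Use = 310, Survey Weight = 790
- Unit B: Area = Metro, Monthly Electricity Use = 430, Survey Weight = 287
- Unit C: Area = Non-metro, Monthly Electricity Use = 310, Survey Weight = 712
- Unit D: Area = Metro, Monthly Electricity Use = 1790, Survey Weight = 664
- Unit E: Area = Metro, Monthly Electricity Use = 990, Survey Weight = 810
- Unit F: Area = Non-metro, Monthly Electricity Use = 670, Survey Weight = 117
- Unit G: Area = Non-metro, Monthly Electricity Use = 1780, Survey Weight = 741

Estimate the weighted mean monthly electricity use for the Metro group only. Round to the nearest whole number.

1200

Metro rows: B, D, E
Weighted sum = 430×287 + 1790×664 + 990×810
  = 2113870
Sum of weights = 287 + 664 + 810 = 1761
Weighted mean = 2113870 / 1761 = 1200.3805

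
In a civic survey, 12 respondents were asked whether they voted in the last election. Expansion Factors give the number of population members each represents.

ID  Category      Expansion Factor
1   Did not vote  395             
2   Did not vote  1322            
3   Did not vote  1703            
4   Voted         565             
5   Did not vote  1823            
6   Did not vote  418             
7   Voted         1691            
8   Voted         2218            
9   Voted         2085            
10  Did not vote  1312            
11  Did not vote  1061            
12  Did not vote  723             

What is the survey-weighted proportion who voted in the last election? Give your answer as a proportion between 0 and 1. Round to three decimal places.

Sum of weights for 'Voted' = 565 + 1691 + 2218 + 2085 = 6559
Total weight = 395 + 1322 + 1703 + 565 + 1823 + 418 + 1691 + 2218 + 2085 + 1312 + 1061 + 723 = 15316
Weighted proportion = 6559 / 15316 = 0.42824497

0.428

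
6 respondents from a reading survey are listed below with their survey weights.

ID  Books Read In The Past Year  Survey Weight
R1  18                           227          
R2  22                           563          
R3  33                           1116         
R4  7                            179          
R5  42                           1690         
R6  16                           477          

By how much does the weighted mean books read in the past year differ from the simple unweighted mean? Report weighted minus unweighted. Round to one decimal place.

8.3

Unweighted sum = 18 + 22 + 33 + 7 + 42 + 16 = 138
Unweighted mean = 138 / 6 = 23
Weighted sum = 18×227 + 22×563 + 33×1116 + 7×179 + 42×1690 + 16×477
  = 133165
Sum of weights = 4252
Weighted mean = 133165 / 4252 = 31.318203
Difference (weighted minus unweighted) = 8.3182032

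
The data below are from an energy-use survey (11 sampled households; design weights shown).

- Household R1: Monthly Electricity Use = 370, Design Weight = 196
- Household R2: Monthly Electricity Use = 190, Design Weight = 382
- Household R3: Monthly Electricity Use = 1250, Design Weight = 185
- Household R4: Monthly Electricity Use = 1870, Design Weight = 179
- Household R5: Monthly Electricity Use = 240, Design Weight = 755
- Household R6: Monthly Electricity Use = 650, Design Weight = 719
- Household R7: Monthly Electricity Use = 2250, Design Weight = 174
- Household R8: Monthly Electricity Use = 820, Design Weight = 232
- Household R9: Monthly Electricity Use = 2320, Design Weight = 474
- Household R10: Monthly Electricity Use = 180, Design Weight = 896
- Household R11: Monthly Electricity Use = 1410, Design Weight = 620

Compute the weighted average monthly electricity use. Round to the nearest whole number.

847

Weighted sum = 370×196 + 190×382 + 1250×185 + 1870×179 + 240×755 + 650×719 + 2250×174 + 820×232 + 2320×474 + 180×896 + 1410×620
  = 72520 + 72580 + 231250 + 334730 + 181200 + 467350 + 391500 + 190240 + 1099680 + 161280 + 874200 = 4076530
Sum of weights = 196 + 382 + 185 + 179 + 755 + 719 + 174 + 232 + 474 + 896 + 620 = 4812
Weighted mean = 4076530 / 4812 = 847.15919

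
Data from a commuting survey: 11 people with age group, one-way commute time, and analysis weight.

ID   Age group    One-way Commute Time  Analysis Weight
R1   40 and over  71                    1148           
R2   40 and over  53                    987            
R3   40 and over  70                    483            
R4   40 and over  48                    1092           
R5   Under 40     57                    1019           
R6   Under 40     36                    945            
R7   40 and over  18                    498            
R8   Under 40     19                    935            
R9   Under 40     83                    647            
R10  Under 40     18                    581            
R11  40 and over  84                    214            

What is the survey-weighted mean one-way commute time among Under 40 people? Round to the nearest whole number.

42

Under 40 rows: R5, R6, R8, R9, R10
Weighted sum = 57×1019 + 36×945 + 19×935 + 83×647 + 18×581
  = 58083 + 34020 + 17765 + 53701 + 10458 = 174027
Sum of weights = 1019 + 945 + 935 + 647 + 581 = 4127
Weighted mean = 174027 / 4127 = 42.167919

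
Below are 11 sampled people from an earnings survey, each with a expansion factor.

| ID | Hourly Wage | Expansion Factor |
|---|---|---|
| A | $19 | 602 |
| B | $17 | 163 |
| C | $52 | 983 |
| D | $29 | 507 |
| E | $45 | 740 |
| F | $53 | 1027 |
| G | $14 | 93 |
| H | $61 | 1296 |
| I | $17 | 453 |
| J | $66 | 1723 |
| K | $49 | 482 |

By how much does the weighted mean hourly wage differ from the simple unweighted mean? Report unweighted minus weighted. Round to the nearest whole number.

Unweighted sum = 19 + 17 + 52 + 29 + 45 + 53 + 14 + 61 + 17 + 66 + 49 = 422
Unweighted mean = 422 / 11 = 38.363636
Weighted sum = 19×602 + 17×163 + 52×983 + 29×507 + 45×740 + 53×1027 + 14×93 + 61×1296 + 17×453 + 66×1723 + 49×482
  = 393154
Sum of weights = 602 + 163 + 983 + 507 + 740 + 1027 + 93 + 1296 + 453 + 1723 + 482 = 8069
Weighted mean = 393154 / 8069 = 48.724005
Difference (unweighted minus weighted) = -10.360369

-10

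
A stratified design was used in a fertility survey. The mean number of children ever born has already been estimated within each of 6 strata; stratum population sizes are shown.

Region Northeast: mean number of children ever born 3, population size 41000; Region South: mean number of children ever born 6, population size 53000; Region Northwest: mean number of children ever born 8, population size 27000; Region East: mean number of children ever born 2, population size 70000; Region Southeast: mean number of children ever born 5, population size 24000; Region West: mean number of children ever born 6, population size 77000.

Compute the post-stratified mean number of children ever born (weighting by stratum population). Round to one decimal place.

4.7

Σ Nₕ·x̄ₕ = 3×41000 + 6×53000 + 8×27000 + 2×70000 + 5×24000 + 6×77000
  = 123000 + 318000 + 216000 + 140000 + 120000 + 462000 = 1379000
Σ Nₕ = 41000 + 53000 + 27000 + 70000 + 24000 + 77000 = 292000
Overall mean = 1379000 / 292000 = 4.7226027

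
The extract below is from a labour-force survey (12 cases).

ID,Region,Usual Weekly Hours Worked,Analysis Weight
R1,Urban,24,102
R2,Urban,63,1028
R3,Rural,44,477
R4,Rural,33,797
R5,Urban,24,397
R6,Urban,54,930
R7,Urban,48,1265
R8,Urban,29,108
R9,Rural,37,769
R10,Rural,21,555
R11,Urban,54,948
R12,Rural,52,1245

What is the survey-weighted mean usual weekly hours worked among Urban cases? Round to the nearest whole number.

Urban rows: R1, R2, R5, R6, R7, R8, R11
Weighted sum = 24×102 + 63×1028 + 24×397 + 54×930 + 48×1265 + 29×108 + 54×948
  = 242004
Sum of weights = 102 + 1028 + 397 + 930 + 1265 + 108 + 948 = 4778
Weighted mean = 242004 / 4778 = 50.649644

51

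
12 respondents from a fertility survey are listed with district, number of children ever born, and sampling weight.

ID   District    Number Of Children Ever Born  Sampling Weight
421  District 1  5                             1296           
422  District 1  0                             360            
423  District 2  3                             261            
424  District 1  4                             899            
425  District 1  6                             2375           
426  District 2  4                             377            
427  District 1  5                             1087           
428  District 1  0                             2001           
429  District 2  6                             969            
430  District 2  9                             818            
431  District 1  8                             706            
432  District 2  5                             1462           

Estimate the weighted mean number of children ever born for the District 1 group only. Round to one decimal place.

4.1

District 1 rows: 421, 422, 424, 425, 427, 428, 431
Weighted sum = 5×1296 + 0×360 + 4×899 + 6×2375 + 5×1087 + 0×2001 + 8×706
  = 6480 + 0 + 3596 + 14250 + 5435 + 0 + 5648 = 35409
Sum of weights = 1296 + 360 + 899 + 2375 + 1087 + 2001 + 706 = 8724
Weighted mean = 35409 / 8724 = 4.0588033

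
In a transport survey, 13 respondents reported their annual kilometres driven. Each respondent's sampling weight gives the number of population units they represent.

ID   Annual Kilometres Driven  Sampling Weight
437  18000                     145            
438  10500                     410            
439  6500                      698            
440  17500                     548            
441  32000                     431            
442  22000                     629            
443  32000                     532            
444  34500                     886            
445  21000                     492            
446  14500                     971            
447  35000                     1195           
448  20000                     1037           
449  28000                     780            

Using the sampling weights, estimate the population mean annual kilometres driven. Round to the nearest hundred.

Weighted sum = 205079500
Sum of weights = 8754
Weighted mean = 205079500 / 8754 = 23426.948

23400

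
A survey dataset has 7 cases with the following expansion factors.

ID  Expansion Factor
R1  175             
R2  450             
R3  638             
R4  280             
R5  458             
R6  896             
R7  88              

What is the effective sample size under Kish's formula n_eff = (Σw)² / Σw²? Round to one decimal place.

Σ wᵢ = 175 + 450 + 638 + 280 + 458 + 896 + 88 = 2985
Σ wᵢ² = 30625 + 202500 + 407044 + 78400 + 209764 + 802816 + 7744 = 1738893
n_eff = 2985² / 1738893 = 8910225 / 1738893 = 5.1240789

5.1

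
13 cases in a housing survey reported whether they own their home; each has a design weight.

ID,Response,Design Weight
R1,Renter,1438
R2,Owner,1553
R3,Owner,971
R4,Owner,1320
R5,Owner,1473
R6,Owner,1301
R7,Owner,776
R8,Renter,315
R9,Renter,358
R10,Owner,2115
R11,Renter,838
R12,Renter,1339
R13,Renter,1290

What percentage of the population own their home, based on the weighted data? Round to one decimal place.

Sum of weights for 'Owner' = 1553 + 971 + 1320 + 1473 + 1301 + 776 + 2115 = 9509
Total weight = 15087
Weighted proportion = 9509 / 15087 = 0.63027772 → 63.027772%

63.0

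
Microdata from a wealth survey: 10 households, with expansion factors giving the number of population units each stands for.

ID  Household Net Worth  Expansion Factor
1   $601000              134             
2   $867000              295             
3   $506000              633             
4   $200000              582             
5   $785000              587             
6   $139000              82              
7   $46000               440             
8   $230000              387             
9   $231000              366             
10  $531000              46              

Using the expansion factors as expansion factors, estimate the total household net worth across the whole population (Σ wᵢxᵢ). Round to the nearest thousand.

1463412000

Weighted total = 601000×134 + 867000×295 + 506000×633 + 200000×582 + 785000×587 + 139000×82 + 46000×440 + 230000×387 + 231000×366 + 531000×46
  = 1463412000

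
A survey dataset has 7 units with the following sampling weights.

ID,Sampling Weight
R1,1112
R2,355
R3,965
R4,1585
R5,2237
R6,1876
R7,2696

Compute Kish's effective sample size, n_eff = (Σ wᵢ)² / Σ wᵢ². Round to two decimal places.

Σ wᵢ = 1112 + 355 + 965 + 1585 + 2237 + 1876 + 2696 = 10826
Σ wᵢ² = 1236544 + 126025 + 931225 + 2512225 + 5004169 + 3519376 + 7268416 = 20597980
n_eff = 10826² / 20597980 = 117202276 / 20597980 = 5.6899888

5.69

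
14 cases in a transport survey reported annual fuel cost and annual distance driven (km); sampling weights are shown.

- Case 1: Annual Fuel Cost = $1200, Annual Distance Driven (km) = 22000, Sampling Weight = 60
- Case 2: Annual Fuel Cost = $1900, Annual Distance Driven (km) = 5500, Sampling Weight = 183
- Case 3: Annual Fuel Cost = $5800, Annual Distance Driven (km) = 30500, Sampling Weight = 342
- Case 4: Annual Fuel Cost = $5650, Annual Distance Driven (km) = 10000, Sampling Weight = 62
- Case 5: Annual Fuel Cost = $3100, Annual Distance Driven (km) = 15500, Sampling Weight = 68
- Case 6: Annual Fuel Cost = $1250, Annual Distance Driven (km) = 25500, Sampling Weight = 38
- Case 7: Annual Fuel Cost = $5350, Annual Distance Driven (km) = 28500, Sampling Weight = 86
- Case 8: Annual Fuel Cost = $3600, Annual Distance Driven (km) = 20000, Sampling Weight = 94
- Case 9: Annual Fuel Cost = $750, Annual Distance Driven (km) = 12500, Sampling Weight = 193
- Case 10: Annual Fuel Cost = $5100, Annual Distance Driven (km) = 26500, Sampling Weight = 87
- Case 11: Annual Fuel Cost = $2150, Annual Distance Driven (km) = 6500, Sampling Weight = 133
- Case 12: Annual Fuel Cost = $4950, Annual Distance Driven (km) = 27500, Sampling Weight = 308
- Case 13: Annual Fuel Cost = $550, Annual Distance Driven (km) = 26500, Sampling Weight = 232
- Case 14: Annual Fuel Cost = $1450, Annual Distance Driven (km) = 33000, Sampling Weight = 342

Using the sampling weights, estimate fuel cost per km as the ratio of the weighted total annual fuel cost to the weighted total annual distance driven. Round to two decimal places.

0.13

Σ wᵢ·y = 6832900
Σ wᵢ·x = 51218000
Ratio = 6832900 / 51218000 = 0.13340818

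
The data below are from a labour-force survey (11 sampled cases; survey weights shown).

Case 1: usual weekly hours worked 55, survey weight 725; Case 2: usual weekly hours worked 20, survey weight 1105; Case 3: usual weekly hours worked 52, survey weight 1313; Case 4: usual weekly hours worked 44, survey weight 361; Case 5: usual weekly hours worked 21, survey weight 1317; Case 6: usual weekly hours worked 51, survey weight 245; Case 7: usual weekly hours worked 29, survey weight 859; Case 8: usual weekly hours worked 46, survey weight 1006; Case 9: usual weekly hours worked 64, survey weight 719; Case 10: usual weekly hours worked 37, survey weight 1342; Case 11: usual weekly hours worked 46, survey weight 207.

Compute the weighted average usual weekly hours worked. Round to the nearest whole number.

Weighted sum = 55×725 + 20×1105 + 52×1313 + 44×361 + 21×1317 + 51×245 + 29×859 + 46×1006 + 64×719 + 37×1342 + 46×207
  = 39875 + 22100 + 68276 + 15884 + 27657 + 12495 + 24911 + 46276 + 46016 + 49654 + 9522 = 362666
Sum of weights = 725 + 1105 + 1313 + 361 + 1317 + 245 + 859 + 1006 + 719 + 1342 + 207 = 9199
Weighted mean = 362666 / 9199 = 39.424503

39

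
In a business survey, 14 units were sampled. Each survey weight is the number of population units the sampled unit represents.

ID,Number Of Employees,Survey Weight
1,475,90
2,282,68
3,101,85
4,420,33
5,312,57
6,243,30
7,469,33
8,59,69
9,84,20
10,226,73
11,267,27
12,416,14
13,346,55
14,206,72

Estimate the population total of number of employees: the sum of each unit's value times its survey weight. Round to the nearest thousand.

194000

Weighted total = 194066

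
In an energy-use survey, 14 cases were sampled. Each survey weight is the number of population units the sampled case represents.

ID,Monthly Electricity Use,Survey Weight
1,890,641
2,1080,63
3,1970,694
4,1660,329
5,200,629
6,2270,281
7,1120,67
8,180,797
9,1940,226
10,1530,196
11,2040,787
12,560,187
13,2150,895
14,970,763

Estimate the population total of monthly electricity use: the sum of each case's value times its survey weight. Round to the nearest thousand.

Weighted total = 8646900

8647000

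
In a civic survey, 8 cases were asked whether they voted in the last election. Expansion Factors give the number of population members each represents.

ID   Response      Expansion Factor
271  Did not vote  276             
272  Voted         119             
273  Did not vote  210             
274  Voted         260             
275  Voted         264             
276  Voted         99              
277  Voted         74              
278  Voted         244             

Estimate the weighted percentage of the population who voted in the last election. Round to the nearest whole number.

69

Sum of weights for 'Voted' = 119 + 260 + 264 + 99 + 74 + 244 = 1060
Total weight = 276 + 119 + 210 + 260 + 264 + 99 + 74 + 244 = 1546
Weighted proportion = 1060 / 1546 = 0.68564036 → 68.564036%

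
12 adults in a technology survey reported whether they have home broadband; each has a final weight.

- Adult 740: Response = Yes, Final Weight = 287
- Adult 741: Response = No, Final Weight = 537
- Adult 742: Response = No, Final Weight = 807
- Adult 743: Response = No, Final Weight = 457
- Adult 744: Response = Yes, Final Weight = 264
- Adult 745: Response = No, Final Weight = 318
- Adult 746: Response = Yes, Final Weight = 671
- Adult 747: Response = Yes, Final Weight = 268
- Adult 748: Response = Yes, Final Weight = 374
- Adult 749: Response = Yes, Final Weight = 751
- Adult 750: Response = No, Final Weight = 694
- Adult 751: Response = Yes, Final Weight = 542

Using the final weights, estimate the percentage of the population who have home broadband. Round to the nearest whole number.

53

Sum of weights for 'Yes' = 287 + 264 + 671 + 268 + 374 + 751 + 542 = 3157
Total weight = 287 + 537 + 807 + 457 + 264 + 318 + 671 + 268 + 374 + 751 + 694 + 542 = 5970
Weighted proportion = 3157 / 5970 = 0.52881072 → 52.881072%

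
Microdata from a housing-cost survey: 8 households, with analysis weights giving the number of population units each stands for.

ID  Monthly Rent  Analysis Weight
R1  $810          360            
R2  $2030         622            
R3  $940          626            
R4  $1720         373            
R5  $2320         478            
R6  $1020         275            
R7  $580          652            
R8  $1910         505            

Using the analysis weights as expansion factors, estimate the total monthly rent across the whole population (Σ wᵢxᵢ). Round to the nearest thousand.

5516000

Weighted total = 810×360 + 2030×622 + 940×626 + 1720×373 + 2320×478 + 1020×275 + 580×652 + 1910×505
  = 291600 + 1262660 + 588440 + 641560 + 1108960 + 280500 + 378160 + 964550 = 5516430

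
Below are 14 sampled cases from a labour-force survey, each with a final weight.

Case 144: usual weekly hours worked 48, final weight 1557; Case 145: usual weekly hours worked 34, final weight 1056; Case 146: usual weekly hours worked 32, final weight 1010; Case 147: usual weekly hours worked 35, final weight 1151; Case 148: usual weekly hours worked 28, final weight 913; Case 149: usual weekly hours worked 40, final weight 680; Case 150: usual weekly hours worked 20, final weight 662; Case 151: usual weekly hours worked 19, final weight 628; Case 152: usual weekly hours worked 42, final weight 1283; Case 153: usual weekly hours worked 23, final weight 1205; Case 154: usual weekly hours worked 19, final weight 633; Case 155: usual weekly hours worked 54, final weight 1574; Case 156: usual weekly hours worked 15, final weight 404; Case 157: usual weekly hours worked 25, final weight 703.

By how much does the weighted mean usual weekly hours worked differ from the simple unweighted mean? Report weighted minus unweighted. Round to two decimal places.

3.43

Unweighted sum = 434
Unweighted mean = 434 / 14 = 31
Weighted sum = 463440
Sum of weights = 13459
Weighted mean = 463440 / 13459 = 34.433465
Difference (weighted minus unweighted) = 3.4334646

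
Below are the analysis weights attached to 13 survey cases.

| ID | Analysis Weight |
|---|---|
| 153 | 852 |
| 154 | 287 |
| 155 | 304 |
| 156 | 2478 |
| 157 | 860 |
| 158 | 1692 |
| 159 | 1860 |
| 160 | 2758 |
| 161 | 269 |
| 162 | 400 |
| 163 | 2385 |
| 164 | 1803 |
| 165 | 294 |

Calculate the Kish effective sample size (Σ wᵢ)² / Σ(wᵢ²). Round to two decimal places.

Σ wᵢ = 16242
Σ wᵢ² = 30967632
n_eff = 16242² / 30967632 = 263802564 / 30967632 = 8.5186547

8.52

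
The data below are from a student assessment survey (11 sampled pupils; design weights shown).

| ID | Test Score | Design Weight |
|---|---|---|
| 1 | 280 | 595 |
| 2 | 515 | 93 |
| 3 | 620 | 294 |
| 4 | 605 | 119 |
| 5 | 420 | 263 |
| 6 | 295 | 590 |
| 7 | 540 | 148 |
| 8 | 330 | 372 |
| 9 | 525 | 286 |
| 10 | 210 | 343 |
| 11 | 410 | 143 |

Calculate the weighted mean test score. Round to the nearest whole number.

381

Weighted sum = 280×595 + 515×93 + 620×294 + 605×119 + 420×263 + 295×590 + 540×148 + 330×372 + 525×286 + 210×343 + 410×143
  = 1236770
Sum of weights = 595 + 93 + 294 + 119 + 263 + 590 + 148 + 372 + 286 + 343 + 143 = 3246
Weighted mean = 1236770 / 3246 = 381.01356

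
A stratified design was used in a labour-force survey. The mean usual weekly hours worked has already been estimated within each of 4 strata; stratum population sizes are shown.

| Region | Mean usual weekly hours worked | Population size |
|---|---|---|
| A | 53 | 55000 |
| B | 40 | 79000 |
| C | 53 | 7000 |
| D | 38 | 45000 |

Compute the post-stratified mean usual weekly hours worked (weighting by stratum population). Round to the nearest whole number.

44

Σ Nₕ·x̄ₕ = 53×55000 + 40×79000 + 53×7000 + 38×45000
  = 8156000
Σ Nₕ = 55000 + 79000 + 7000 + 45000 = 186000
Overall mean = 8156000 / 186000 = 43.849462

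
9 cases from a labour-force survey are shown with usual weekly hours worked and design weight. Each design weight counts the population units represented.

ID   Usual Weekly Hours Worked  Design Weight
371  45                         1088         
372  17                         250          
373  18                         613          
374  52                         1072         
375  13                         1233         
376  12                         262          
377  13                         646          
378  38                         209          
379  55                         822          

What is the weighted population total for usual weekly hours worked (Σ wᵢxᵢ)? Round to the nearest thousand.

201000

Weighted total = 45×1088 + 17×250 + 18×613 + 52×1072 + 13×1233 + 12×262 + 13×646 + 38×209 + 55×822
  = 48960 + 4250 + 11034 + 55744 + 16029 + 3144 + 8398 + 7942 + 45210 = 200711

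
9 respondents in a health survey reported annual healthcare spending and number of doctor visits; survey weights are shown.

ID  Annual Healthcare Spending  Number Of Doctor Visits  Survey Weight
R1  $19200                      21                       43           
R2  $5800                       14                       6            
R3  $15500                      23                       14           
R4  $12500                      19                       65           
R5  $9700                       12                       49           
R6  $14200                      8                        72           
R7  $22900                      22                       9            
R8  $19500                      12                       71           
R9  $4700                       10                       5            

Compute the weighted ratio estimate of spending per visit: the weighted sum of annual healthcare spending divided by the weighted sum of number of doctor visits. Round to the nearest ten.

Σ wᵢ·y = 19200×43 + 5800×6 + 15500×14 + 12500×65 + 9700×49 + 14200×72 + 22900×9 + 19500×71 + 4700×5
  = 825600 + 34800 + 217000 + 812500 + 475300 + 1022400 + 206100 + 1384500 + 23500 = 5001700
Σ wᵢ·x = 21×43 + 14×6 + 23×14 + 19×65 + 12×49 + 8×72 + 22×9 + 12×71 + 10×5
  = 903 + 84 + 322 + 1235 + 588 + 576 + 198 + 852 + 50 = 4808
Ratio = 5001700 / 4808 = 1040.287

1040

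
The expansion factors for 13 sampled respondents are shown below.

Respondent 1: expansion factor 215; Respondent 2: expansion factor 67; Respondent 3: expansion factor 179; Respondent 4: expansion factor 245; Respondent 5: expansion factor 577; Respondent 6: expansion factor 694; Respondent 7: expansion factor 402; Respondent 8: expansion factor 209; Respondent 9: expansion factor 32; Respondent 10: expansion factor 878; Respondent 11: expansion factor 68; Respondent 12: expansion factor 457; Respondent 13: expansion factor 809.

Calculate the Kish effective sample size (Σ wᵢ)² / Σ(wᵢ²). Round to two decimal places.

8.33

Σ wᵢ = 4832
Σ wᵢ² = 2802492
n_eff = 4832² / 2802492 = 23348224 / 2802492 = 8.3312366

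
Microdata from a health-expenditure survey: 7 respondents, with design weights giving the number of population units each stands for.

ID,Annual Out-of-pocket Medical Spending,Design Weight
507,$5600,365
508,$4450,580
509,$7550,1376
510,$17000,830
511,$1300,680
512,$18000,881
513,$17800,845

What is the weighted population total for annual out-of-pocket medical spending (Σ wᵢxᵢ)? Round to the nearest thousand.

Weighted total = 5600×365 + 4450×580 + 7550×1376 + 17000×830 + 1300×680 + 18000×881 + 17800×845
  = 60906800

60907000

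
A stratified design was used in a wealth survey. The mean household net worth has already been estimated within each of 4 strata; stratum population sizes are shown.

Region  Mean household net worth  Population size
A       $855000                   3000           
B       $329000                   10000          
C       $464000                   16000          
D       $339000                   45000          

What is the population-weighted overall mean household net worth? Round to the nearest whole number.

Σ Nₕ·x̄ₕ = 855000×3000 + 329000×10000 + 464000×16000 + 339000×45000
  = 2565000000 + 3290000000 + 7424000000 + 15255000000 = 28534000000
Σ Nₕ = 3000 + 10000 + 16000 + 45000 = 74000
Overall mean = 28534000000 / 74000 = 385594.59

385595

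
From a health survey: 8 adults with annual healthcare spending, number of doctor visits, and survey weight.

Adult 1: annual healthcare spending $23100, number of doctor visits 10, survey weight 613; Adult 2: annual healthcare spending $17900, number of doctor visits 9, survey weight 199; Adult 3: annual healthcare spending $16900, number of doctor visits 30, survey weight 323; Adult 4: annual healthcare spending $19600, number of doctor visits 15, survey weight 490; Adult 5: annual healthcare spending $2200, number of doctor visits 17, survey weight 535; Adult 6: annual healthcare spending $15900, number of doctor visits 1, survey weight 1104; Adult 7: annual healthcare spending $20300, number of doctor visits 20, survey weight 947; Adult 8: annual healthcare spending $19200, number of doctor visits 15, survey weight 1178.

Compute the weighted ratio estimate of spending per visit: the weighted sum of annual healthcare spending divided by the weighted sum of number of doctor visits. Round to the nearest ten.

Σ wᵢ·y = 23100×613 + 17900×199 + 16900×323 + 19600×490 + 2200×535 + 15900×1104 + 20300×947 + 19200×1178
  = 14160300 + 3562100 + 5458700 + 9604000 + 1177000 + 17553600 + 19224100 + 22617600 = 93357400
Σ wᵢ·x = 10×613 + 9×199 + 30×323 + 15×490 + 17×535 + 1×1104 + 20×947 + 15×1178
  = 71770
Ratio = 93357400 / 71770 = 1300.7858

1300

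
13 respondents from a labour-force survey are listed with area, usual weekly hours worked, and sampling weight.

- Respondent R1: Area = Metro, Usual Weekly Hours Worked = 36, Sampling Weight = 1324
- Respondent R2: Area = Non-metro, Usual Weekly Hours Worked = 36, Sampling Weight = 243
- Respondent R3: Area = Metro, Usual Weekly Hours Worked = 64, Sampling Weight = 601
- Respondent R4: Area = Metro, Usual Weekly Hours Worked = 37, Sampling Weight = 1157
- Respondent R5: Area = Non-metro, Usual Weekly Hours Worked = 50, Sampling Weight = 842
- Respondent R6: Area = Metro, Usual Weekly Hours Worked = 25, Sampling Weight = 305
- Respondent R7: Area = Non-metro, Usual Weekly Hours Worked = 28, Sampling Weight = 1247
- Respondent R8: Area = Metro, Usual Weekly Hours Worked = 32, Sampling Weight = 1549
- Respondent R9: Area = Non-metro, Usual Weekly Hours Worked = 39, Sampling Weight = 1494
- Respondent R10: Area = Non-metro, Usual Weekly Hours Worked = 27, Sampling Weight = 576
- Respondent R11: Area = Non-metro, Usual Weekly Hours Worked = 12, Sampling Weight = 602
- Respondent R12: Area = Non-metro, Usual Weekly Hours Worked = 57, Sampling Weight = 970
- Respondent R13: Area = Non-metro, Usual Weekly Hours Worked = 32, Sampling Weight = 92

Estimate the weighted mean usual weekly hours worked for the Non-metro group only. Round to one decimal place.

37.1

Non-metro rows: R2, R5, R7, R9, R10, R11, R12, R13
Weighted sum = 36×243 + 50×842 + 28×1247 + 39×1494 + 27×576 + 12×602 + 57×970 + 32×92
  = 225040
Sum of weights = 243 + 842 + 1247 + 1494 + 576 + 602 + 970 + 92 = 6066
Weighted mean = 225040 / 6066 = 37.098582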